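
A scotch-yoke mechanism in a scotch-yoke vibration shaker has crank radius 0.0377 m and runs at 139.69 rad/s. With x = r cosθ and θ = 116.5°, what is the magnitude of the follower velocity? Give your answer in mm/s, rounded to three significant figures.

4710

ω = 139.7 rad/s
x = r cosθ ⇒ ẋ = −rω sinθ.
|v| = rω|sinθ| = 0.0377·139.7·|sin 116.5°| = 4.713 m/s = 4713 mm/s.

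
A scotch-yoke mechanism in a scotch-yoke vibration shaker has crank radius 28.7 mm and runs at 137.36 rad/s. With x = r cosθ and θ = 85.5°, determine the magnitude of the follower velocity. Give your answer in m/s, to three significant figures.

3.93

ω = 137.4 rad/s
x = r cosθ ⇒ ẋ = −rω sinθ.
|v| = rω|sinθ| = 0.0287·137.4·|sin 85.5°| = 3.9301 m/s.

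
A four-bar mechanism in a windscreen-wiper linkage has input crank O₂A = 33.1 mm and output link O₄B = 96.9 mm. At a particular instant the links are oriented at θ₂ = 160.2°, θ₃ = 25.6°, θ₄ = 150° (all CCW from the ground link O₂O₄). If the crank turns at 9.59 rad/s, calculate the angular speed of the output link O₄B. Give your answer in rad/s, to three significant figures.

ω₂ = 9.59 rad/s
Differentiating the loop-closure r₂e^{iθ₂}+r₃e^{iθ₃}=r₁+r₄e^{iθ₄} gives r₂ω₂e^{iθ₂}+r₃ω₃e^{iθ₃}=r₄ω₄e^{iθ₄}.
Eliminating the other unknown: ω₄ = r₂ω₂ sin(θ₂−θ₃) / [r₄ sin(θ₄−θ₃)].
Numerator sine = +0.71203; denominator sine = +0.82511.
Result = 0.0331·9.59·(+0.71203) / (0.0969·(+0.82511)) = +2.8269 rad/s; magnitude 2.8269 rad/s.

2.83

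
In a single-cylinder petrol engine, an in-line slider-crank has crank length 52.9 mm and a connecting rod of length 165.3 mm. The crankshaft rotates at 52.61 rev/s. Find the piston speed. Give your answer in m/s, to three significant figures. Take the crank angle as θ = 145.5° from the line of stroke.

7.25

ω = 2π·52.6 = 330.6 rad/s
For an in-line slider-crank, x = r cosθ + √(L² − r² sin²θ), so v = −rω sinθ·[1 + r cosθ/√(L² − r² sin²θ)].
With r = 0.0529 m, L = 0.1653 m, θ = 145.5°: √(L² − r² sin²θ) = 0.16256 m.
v = −0.0529·330.6·0.56641·[1 + 0.0529·-0.82413/0.16256] = -7.2483 m/s.
|v| = 7.2483 m/s.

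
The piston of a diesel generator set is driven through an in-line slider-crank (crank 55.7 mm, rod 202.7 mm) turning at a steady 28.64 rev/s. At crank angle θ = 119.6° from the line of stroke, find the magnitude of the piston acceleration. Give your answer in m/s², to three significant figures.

ω = 2π·28.6 = 180 rad/s
x(θ) = r cosθ + √(L² − r² sin²θ); with ω constant, a = ω²·d²x/dθ².
d²x/dθ² = −r cosθ − r²(cos2θ)/√u − r⁴ sin²2θ/(4u^{3/2}),  u = L² − r² sin²θ = 0.0387417 m².
Substituting r = 0.0557 m, L = 0.2027 m, θ = 119.6°: d²x/dθ² = +0.035351 m.
a = ω²·d²x/dθ² = (180)²·(+0.035351) = +1144.7 m/s²;  |a| = 1144.7 m/s².

1140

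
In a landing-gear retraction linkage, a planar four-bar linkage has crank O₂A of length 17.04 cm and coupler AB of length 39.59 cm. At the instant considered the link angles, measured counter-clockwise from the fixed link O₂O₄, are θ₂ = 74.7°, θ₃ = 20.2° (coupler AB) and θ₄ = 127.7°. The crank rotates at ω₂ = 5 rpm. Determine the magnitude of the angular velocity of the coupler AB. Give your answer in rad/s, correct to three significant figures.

0.189

ω₂ = 0.5236 rad/s (from 5 rpm).
Differentiating the loop-closure r₂e^{iθ₂}+r₃e^{iθ₃}=r₁+r₄e^{iθ₄} gives r₂ω₂e^{iθ₂}+r₃ω₃e^{iθ₃}=r₄ω₄e^{iθ₄}.
Eliminating the other unknown: ω₃ = r₂ω₂ sin(θ₄−θ₂) / [r₃ sin(θ₃−θ₄)].
Numerator sine = +0.79864; denominator sine = -0.95372.
Result = 0.1704·0.5236·(+0.79864) / (0.3959·(-0.95372)) = -0.18872 rad/s; magnitude 0.18872 rad/s.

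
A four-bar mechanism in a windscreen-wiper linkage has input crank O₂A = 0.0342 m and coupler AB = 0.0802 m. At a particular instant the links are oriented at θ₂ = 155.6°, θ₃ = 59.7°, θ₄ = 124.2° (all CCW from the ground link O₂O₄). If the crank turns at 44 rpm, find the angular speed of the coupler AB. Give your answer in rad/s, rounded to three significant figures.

ω₂ = 4.608 rad/s (from 44 rpm).
Differentiating the loop-closure r₂e^{iθ₂}+r₃e^{iθ₃}=r₁+r₄e^{iθ₄} gives r₂ω₂e^{iθ₂}+r₃ω₃e^{iθ₃}=r₄ω₄e^{iθ₄}.
Eliminating the other unknown: ω₃ = r₂ω₂ sin(θ₄−θ₂) / [r₃ sin(θ₃−θ₄)].
Numerator sine = -0.52101; denominator sine = -0.90259.
Result = 0.0342·4.608·(-0.52101) / (0.0802·(-0.90259)) = +1.1342 rad/s; magnitude 1.1342 rad/s.

1.13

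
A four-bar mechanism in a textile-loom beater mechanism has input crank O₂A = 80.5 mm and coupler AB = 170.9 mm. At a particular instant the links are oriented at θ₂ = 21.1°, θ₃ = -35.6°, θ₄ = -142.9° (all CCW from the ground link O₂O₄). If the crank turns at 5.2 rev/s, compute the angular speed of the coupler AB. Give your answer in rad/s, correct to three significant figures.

4.44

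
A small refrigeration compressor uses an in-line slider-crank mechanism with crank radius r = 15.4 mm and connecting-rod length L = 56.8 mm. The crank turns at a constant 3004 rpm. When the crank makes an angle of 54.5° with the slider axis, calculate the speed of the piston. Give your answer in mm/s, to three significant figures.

4580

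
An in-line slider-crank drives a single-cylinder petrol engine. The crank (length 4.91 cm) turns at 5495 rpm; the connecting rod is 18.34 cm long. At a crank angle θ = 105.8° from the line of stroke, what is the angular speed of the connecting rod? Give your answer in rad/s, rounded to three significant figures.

43.4

ω = 575.4 rad/s (converted from 5495 rpm).
The rod makes angle φ with the slider axis where L sinφ = r sinθ; differentiating, L cosφ·φ̇ = r ω cosθ.
L cosφ = √(L² − r² sin²θ) = 0.17721 m.
|ω_rod| = r ω |cosθ| / √(L² − r² sin²θ) = 0.0491·575.4·0.27228/0.17721 = 43.412 rad/s.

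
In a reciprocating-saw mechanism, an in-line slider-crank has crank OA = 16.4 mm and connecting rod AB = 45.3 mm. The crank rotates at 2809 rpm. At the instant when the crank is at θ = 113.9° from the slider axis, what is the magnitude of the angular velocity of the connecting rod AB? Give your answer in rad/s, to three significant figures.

45.7

ω = 294.2 rad/s (converted from 2809 rpm).
The rod makes angle φ with the slider axis where L sinφ = r sinθ; differentiating, L cosφ·φ̇ = r ω cosθ.
L cosφ = √(L² − r² sin²θ) = 0.042747 m.
|ω_rod| = r ω |cosθ| / √(L² − r² sin²θ) = 0.0164·294.2·0.40514/0.042747 = 45.722 rad/s.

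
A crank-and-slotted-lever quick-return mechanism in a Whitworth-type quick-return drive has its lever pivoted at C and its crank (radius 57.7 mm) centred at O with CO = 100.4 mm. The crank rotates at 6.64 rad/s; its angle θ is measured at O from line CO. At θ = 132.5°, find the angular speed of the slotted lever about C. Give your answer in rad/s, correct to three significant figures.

0.695

ω = 6.64 rad/s
Crank pin A relative to C: A = (d + r cosθ, r sinθ); lever angle φ = atan2(r sinθ, d + r cosθ).
Differentiating tanφ: φ̇ = rω(d cosθ + r)/(d² + r² + 2dr cosθ).
d² + r² + 2dr cosθ = |CA|² = 0.00558195 m²;  d cosθ + r = -0.010129 m.
|ω_lever| = |0.0577·6.64·-0.010129| / 0.00558195 = 0.69524 rad/s.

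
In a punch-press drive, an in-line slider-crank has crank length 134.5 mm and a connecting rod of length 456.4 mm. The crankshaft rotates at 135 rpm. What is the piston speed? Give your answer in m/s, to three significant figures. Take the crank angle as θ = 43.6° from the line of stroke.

ω = 2π·135/60 = 14.14 rad/s
For an in-line slider-crank, x = r cosθ + √(L² − r² sin²θ), so v = −rω sinθ·[1 + r cosθ/√(L² − r² sin²θ)].
With r = 0.1345 m, L = 0.4564 m, θ = 43.6°: √(L² − r² sin²θ) = 0.44688 m.
v = −0.1345·14.14·0.68962·[1 + 0.1345·0.72417/0.44688] = -1.5971 m/s.
|v| = 1.5971 m/s.

1.60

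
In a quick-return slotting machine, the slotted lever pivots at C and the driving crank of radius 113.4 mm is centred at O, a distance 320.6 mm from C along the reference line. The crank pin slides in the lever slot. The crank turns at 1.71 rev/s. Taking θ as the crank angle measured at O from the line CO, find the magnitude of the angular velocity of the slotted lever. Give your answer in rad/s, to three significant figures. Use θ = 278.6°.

ω = 10.74 rad/s (from 1.71 rev/s).
Crank pin A relative to C: A = (d + r cosθ, r sinθ); lever angle φ = atan2(r sinθ, d + r cosθ).
Differentiating tanφ: φ̇ = rω(d cosθ + r)/(d² + r² + 2dr cosθ).
d² + r² + 2dr cosθ = |CA|² = 0.126517 m²;  d cosθ + r = +0.16134 m.
|ω_lever| = |0.1134·10.74·+0.16134| / 0.126517 = 1.5538 rad/s.

1.55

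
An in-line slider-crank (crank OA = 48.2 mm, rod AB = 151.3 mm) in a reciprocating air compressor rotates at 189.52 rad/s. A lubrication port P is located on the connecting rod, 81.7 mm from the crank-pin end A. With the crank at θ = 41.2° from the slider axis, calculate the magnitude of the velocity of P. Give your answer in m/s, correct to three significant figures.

7.51

ω = 189.5 rad/s.  Crank-pin speed |V_A| = rω = 9.1349 m/s, perpendicular to OA.
Rod angle: sinφ = −(r/L) sinθ ⇒ φ = -12.113°; ω_rod = −rω cosθ/√(L²−r²sin²θ) = -46.462 rad/s.
V_P = V_A + ω_rod × AP, with AP = 0.0817 m along the rod.
Components: V_Px = −rω sinθ − a·ω_rod·sinφ = -6.8136 m/s;  V_Py = rω cosθ + a·ω_rod·cosφ = +3.1618 m/s.
|V_P| = √(V_Px² + V_Py²) = 7.5114 m/s.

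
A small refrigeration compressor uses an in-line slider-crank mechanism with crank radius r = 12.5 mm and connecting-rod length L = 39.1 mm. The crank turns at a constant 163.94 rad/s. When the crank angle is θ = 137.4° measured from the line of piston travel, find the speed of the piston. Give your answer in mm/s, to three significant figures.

1050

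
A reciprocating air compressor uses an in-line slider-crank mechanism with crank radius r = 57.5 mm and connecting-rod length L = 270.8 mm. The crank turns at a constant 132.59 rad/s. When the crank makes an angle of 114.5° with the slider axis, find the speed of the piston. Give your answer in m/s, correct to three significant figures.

6.31

ω = 132.6 rad/s
For an in-line slider-crank, x = r cosθ + √(L² − r² sin²θ), so v = −rω sinθ·[1 + r cosθ/√(L² − r² sin²θ)].
With r = 0.0575 m, L = 0.2708 m, θ = 114.5°: √(L² − r² sin²θ) = 0.2657 m.
v = −0.0575·132.6·0.90996·[1 + 0.0575·-0.41469/0.2657] = -6.3149 m/s.
|v| = 6.3149 m/s.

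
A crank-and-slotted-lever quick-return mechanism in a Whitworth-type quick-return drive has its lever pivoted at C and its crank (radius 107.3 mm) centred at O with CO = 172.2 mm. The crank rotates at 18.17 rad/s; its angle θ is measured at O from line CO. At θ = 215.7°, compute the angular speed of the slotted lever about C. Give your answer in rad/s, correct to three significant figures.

ω = 18.17 rad/s
Crank pin A relative to C: A = (d + r cosθ, r sinθ); lever angle φ = atan2(r sinθ, d + r cosθ).
Differentiating tanφ: φ̇ = rω(d cosθ + r)/(d² + r² + 2dr cosθ).
d² + r² + 2dr cosθ = |CA|² = 0.0111563 m²;  d cosθ + r = -0.032541 m.
|ω_lever| = |0.1073·18.17·-0.032541| / 0.0111563 = 5.6867 rad/s.

5.69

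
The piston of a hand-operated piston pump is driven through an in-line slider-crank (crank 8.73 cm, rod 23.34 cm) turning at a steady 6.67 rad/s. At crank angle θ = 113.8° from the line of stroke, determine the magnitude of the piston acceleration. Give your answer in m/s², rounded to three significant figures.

2.58

ω = 6.67 rad/s
x(θ) = r cosθ + √(L² − r² sin²θ); with ω constant, a = ω²·d²x/dθ².
d²x/dθ² = −r cosθ − r²(cos2θ)/√u − r⁴ sin²2θ/(4u^{3/2}),  u = L² − r² sin²θ = 0.0480954 m².
Substituting r = 0.0873 m, L = 0.2334 m, θ = 113.8°: d²x/dθ² = +0.057912 m.
a = ω²·d²x/dθ² = (6.67)²·(+0.057912) = +2.5764 m/s²;  |a| = 2.5764 m/s².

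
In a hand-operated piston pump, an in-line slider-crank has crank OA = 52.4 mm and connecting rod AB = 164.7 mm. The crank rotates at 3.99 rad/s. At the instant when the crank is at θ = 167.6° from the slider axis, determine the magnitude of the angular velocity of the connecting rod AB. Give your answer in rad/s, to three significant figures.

1.24

ω = 3.99 rad/s
The rod makes angle φ with the slider axis where L sinφ = r sinθ; differentiating, L cosφ·φ̇ = r ω cosθ.
L cosφ = √(L² − r² sin²θ) = 0.16432 m.
|ω_rod| = r ω |cosθ| / √(L² − r² sin²θ) = 0.0524·3.99·0.97667/0.16432 = 1.2427 rad/s.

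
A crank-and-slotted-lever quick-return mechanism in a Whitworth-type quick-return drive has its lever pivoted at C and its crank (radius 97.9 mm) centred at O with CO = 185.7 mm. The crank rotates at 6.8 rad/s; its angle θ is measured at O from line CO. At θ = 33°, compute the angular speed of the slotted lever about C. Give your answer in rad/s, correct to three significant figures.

ω = 6.8 rad/s
Crank pin A relative to C: A = (d + r cosθ, r sinθ); lever angle φ = atan2(r sinθ, d + r cosθ).
Differentiating tanφ: φ̇ = rω(d cosθ + r)/(d² + r² + 2dr cosθ).
d² + r² + 2dr cosθ = |CA|² = 0.074563 m²;  d cosθ + r = +0.25364 m.
|ω_lever| = |0.0979·6.8·+0.25364| / 0.074563 = 2.2646 rad/s.

2.26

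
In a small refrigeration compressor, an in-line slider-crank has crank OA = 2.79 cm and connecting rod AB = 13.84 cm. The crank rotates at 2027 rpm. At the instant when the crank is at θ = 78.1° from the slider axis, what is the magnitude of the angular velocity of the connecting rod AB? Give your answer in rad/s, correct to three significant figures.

9.00

ω = 212.3 rad/s (converted from 2027 rpm).
The rod makes angle φ with the slider axis where L sinφ = r sinθ; differentiating, L cosφ·φ̇ = r ω cosθ.
L cosφ = √(L² − r² sin²θ) = 0.13568 m.
|ω_rod| = r ω |cosθ| / √(L² − r² sin²θ) = 0.0279·212.3·0.20620/0.13568 = 9.0005 rad/s.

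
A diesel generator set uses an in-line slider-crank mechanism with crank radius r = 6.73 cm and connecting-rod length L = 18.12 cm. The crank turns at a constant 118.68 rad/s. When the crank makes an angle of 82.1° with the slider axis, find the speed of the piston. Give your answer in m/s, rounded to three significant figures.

8.35

ω = 118.7 rad/s
For an in-line slider-crank, x = r cosθ + √(L² − r² sin²θ), so v = −rω sinθ·[1 + r cosθ/√(L² − r² sin²θ)].
With r = 0.0673 m, L = 0.1812 m, θ = 82.1°: √(L² − r² sin²θ) = 0.16849 m.
v = −0.0673·118.7·0.99051·[1 + 0.0673·0.13744/0.16849] = -8.3457 m/s.
|v| = 8.3457 m/s.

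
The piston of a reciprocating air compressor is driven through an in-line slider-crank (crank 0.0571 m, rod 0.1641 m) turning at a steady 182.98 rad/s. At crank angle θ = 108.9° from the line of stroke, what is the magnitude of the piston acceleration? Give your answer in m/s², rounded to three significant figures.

ω = 183 rad/s
x(θ) = r cosθ + √(L² − r² sin²θ); with ω constant, a = ω²·d²x/dθ².
d²x/dθ² = −r cosθ − r²(cos2θ)/√u − r⁴ sin²2θ/(4u^{3/2}),  u = L² − r² sin²θ = 0.0240105 m².
Substituting r = 0.0571 m, L = 0.1641 m, θ = 108.9°: d²x/dθ² = +0.034853 m.
a = ω²·d²x/dθ² = (183)²·(+0.034853) = +1166.9 m/s²;  |a| = 1166.9 m/s².

1170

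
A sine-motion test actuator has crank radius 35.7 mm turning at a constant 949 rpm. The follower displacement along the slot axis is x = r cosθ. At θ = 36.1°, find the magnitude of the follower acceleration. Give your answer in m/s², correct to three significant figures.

ω = 99.38 rad/s (from 949 rpm).
x = r cosθ ⇒ ẍ = −rω² cosθ (ω constant).
|a| = rω²|cosθ| = 0.0357·(99.38)²·|cos 36.1°| = 284.88 m/s².

285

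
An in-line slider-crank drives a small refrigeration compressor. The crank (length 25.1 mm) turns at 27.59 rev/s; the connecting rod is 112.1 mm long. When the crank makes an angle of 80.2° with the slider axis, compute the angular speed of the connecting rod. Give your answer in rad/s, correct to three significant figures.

6.77

ω = 173.4 rad/s (converted from 27.59 rev/s).
The rod makes angle φ with the slider axis where L sinφ = r sinθ; differentiating, L cosφ·φ̇ = r ω cosθ.
L cosφ = √(L² − r² sin²θ) = 0.10934 m.
|ω_rod| = r ω |cosθ| / √(L² − r² sin²θ) = 0.0251·173.4·0.17021/0.10934 = 6.7736 rad/s.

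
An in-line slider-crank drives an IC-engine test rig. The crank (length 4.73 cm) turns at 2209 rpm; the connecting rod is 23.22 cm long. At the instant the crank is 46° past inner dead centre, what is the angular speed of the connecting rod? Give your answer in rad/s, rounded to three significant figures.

ω = 231.3 rad/s (converted from 2209 rpm).
The rod makes angle φ with the slider axis where L sinφ = r sinθ; differentiating, L cosφ·φ̇ = r ω cosθ.
L cosφ = √(L² − r² sin²θ) = 0.22969 m.
|ω_rod| = r ω |cosθ| / √(L² − r² sin²θ) = 0.0473·231.3·0.69466/0.22969 = 33.091 rad/s.

33.1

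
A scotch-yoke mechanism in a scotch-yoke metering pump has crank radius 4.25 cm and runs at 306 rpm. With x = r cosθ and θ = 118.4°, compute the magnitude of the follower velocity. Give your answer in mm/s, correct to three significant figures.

ω = 32.04 rad/s (from 306 rpm).
x = r cosθ ⇒ ẋ = −rω sinθ.
|v| = rω|sinθ| = 0.0425·32.04·|sin 118.4°| = 1.198 m/s = 1198 mm/s.

1200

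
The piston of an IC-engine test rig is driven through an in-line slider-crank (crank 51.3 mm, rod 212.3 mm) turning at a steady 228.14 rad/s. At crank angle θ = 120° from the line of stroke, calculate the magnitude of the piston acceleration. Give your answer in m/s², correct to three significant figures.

ω = 228.1 rad/s
x(θ) = r cosθ + √(L² − r² sin²θ); with ω constant, a = ω²·d²x/dθ².
d²x/dθ² = −r cosθ − r²(cos2θ)/√u − r⁴ sin²2θ/(4u^{3/2}),  u = L² − r² sin²θ = 0.0430975 m².
Substituting r = 0.0513 m, L = 0.2123 m, θ = 120°: d²x/dθ² = +0.031843 m.
a = ω²·d²x/dθ² = (228.1)²·(+0.031843) = +1657.4 m/s²;  |a| = 1657.4 m/s².

1660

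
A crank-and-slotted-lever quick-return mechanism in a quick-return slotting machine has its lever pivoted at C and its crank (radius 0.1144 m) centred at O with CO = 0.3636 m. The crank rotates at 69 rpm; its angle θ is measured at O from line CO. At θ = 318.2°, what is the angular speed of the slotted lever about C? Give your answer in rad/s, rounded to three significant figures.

1.54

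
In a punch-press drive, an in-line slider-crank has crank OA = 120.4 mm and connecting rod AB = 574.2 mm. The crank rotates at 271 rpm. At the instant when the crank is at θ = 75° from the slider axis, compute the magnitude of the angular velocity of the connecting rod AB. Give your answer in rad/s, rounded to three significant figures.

1.57

ω = 28.38 rad/s (converted from 271 rpm).
The rod makes angle φ with the slider axis where L sinφ = r sinθ; differentiating, L cosφ·φ̇ = r ω cosθ.
L cosφ = √(L² − r² sin²θ) = 0.5623 m.
|ω_rod| = r ω |cosθ| / √(L² − r² sin²θ) = 0.1204·28.38·0.25882/0.5623 = 1.5727 rad/s.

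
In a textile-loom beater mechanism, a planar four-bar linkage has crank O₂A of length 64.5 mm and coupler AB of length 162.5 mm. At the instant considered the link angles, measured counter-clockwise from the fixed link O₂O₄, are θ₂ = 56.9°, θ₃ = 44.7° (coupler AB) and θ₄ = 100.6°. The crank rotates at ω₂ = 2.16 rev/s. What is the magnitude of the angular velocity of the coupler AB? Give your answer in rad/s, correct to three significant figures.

ω₂ = 13.57 rad/s (from 2.16 rev/s).
Differentiating the loop-closure r₂e^{iθ₂}+r₃e^{iθ₃}=r₁+r₄e^{iθ₄} gives r₂ω₂e^{iθ₂}+r₃ω₃e^{iθ₃}=r₄ω₄e^{iθ₄}.
Eliminating the other unknown: ω₃ = r₂ω₂ sin(θ₄−θ₂) / [r₃ sin(θ₃−θ₄)].
Numerator sine = +0.69088; denominator sine = -0.82806.
Result = 0.0645·13.57·(+0.69088) / (0.1625·(-0.82806)) = -4.4945 rad/s; magnitude 4.4945 rad/s.

4.49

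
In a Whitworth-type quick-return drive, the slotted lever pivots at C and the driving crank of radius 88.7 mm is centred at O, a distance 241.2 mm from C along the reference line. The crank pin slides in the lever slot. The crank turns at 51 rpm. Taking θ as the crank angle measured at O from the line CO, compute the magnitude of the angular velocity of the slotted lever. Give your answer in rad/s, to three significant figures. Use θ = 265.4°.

ω = 5.341 rad/s (from 51 rpm).
Crank pin A relative to C: A = (d + r cosθ, r sinθ); lever angle φ = atan2(r sinθ, d + r cosθ).
Differentiating tanφ: φ̇ = rω(d cosθ + r)/(d² + r² + 2dr cosθ).
d² + r² + 2dr cosθ = |CA|² = 0.0626135 m²;  d cosθ + r = +0.069356 m.
|ω_lever| = |0.0887·5.341·+0.069356| / 0.0626135 = 0.52473 rad/s.

0.525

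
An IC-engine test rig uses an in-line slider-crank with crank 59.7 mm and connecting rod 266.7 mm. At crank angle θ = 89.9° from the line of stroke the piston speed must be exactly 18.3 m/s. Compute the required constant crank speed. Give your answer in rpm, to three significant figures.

2930

For an in-line slider-crank, |v_piston| = rω|sinθ|·[1 + r cosθ/√(L² − r² sin²θ)].
With r = 0.0597 m, L = 0.2667 m, θ = 89.9°: the bracketed kinematic factor |dx/dθ| = 0.059724 m.
ω = v/|dx/dθ| = 18.3/0.059724 = 306.41 rad/s.
N = 60ω/(2π) = 2926 rpm.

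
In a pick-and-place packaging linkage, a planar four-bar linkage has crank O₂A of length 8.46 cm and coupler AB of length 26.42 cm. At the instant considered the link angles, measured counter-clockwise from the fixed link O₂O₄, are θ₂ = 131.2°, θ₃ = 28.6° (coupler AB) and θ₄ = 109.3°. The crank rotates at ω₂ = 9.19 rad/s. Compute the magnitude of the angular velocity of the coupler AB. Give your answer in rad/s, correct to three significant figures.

1.11

ω₂ = 9.19 rad/s
Differentiating the loop-closure r₂e^{iθ₂}+r₃e^{iθ₃}=r₁+r₄e^{iθ₄} gives r₂ω₂e^{iθ₂}+r₃ω₃e^{iθ₃}=r₄ω₄e^{iθ₄}.
Eliminating the other unknown: ω₃ = r₂ω₂ sin(θ₄−θ₂) / [r₃ sin(θ₃−θ₄)].
Numerator sine = -0.37299; denominator sine = -0.98686.
Result = 0.0846·9.19·(-0.37299) / (0.2642·(-0.98686)) = +1.1122 rad/s; magnitude 1.1122 rad/s.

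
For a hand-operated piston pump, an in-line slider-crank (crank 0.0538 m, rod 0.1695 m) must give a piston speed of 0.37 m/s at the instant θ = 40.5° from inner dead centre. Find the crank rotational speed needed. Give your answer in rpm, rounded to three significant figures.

81.1

For an in-line slider-crank, |v_piston| = rω|sinθ|·[1 + r cosθ/√(L² − r² sin²θ)].
With r = 0.0538 m, L = 0.1695 m, θ = 40.5°: the bracketed kinematic factor |dx/dθ| = 0.043558 m.
ω = v/|dx/dθ| = 0.37/0.043558 = 8.4943 rad/s.
N = 60ω/(2π) = 81.115 rpm.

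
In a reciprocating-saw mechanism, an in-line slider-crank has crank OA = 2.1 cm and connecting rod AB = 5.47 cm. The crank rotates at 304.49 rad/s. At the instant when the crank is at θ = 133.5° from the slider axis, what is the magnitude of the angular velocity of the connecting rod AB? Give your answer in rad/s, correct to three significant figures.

ω = 304.5 rad/s
The rod makes angle φ with the slider axis where L sinφ = r sinθ; differentiating, L cosφ·φ̇ = r ω cosθ.
L cosφ = √(L² − r² sin²θ) = 0.052536 m.
|ω_rod| = r ω |cosθ| / √(L² − r² sin²θ) = 0.021·304.5·0.68835/0.052536 = 83.781 rad/s.

83.8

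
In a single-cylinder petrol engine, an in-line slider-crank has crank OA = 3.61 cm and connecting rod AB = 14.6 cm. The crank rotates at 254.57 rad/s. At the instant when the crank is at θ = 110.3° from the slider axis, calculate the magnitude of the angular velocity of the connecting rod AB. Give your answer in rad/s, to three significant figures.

ω = 254.6 rad/s
The rod makes angle φ with the slider axis where L sinφ = r sinθ; differentiating, L cosφ·φ̇ = r ω cosθ.
L cosφ = √(L² − r² sin²θ) = 0.14202 m.
|ω_rod| = r ω |cosθ| / √(L² − r² sin²θ) = 0.0361·254.6·0.34694/0.14202 = 22.45 rad/s.

22.4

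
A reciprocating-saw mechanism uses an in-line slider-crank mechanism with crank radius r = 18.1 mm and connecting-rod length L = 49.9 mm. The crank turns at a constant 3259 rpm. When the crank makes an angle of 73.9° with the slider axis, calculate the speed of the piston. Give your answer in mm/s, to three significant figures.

ω = 2π·3259/60 = 341.3 rad/s
For an in-line slider-crank, x = r cosθ + √(L² − r² sin²θ), so v = −rω sinθ·[1 + r cosθ/√(L² − r² sin²θ)].
With r = 0.0181 m, L = 0.0499 m, θ = 73.9°: √(L² − r² sin²θ) = 0.046772 m.
v = −0.0181·341.3·0.96078·[1 + 0.0181·0.27731/0.046772] = -6.5718 m/s.
|v| = 6.5718 m/s = 6571.8 mm/s.

6570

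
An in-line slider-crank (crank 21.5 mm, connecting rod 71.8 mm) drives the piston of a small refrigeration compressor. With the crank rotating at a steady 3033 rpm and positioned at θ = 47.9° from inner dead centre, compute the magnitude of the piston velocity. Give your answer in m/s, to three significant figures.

6.11

ω = 2π·3033/60 = 317.6 rad/s
For an in-line slider-crank, x = r cosθ + √(L² − r² sin²θ), so v = −rω sinθ·[1 + r cosθ/√(L² − r² sin²θ)].
With r = 0.0215 m, L = 0.0718 m, θ = 47.9°: √(L² − r² sin²θ) = 0.070005 m.
v = −0.0215·317.6·0.74198·[1 + 0.0215·0.67043/0.070005] = -6.11 m/s.
|v| = 6.11 m/s.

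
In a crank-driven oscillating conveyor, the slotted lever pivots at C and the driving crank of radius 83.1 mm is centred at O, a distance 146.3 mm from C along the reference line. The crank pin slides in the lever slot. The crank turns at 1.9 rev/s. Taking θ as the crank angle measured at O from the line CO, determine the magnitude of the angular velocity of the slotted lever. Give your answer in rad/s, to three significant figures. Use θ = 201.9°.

9.08

ω = 11.94 rad/s (from 1.9 rev/s).
Crank pin A relative to C: A = (d + r cosθ, r sinθ); lever angle φ = atan2(r sinθ, d + r cosθ).
Differentiating tanφ: φ̇ = rω(d cosθ + r)/(d² + r² + 2dr cosθ).
d² + r² + 2dr cosθ = |CA|² = 0.00574891 m²;  d cosθ + r = -0.052642 m.
|ω_lever| = |0.0831·11.94·-0.052642| / 0.00574891 = 9.0842 rad/s.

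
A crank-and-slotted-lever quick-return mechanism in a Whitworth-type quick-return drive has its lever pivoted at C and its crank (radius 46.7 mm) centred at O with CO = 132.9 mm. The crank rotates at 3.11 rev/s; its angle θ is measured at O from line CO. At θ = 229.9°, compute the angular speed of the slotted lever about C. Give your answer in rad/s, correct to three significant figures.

ω = 19.54 rad/s (from 3.11 rev/s).
Crank pin A relative to C: A = (d + r cosθ, r sinθ); lever angle φ = atan2(r sinθ, d + r cosθ).
Differentiating tanφ: φ̇ = rω(d cosθ + r)/(d² + r² + 2dr cosθ).
d² + r² + 2dr cosθ = |CA|² = 0.0118479 m²;  d cosθ + r = -0.038904 m.
|ω_lever| = |0.0467·19.54·-0.038904| / 0.0118479 = 2.9965 rad/s.

3.00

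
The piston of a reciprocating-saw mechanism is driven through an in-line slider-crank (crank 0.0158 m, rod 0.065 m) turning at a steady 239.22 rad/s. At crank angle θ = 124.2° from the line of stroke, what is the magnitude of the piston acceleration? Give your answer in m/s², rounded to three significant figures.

588

ω = 239.2 rad/s
x(θ) = r cosθ + √(L² − r² sin²θ); with ω constant, a = ω²·d²x/dθ².
d²x/dθ² = −r cosθ − r²(cos2θ)/√u − r⁴ sin²2θ/(4u^{3/2}),  u = L² − r² sin²θ = 0.00405423 m².
Substituting r = 0.0158 m, L = 0.065 m, θ = 124.2°: d²x/dθ² = +0.010272 m.
a = ω²·d²x/dθ² = (239.2)²·(+0.010272) = +587.83 m/s²;  |a| = 587.83 m/s².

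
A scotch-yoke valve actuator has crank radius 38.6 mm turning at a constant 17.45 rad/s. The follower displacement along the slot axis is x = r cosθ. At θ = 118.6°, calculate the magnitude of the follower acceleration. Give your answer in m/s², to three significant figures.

5.63

ω = 17.45 rad/s
x = r cosθ ⇒ ẍ = −rω² cosθ (ω constant).
|a| = rω²|cosθ| = 0.0386·(17.45)²·|cos 118.6°| = 5.6264 m/s².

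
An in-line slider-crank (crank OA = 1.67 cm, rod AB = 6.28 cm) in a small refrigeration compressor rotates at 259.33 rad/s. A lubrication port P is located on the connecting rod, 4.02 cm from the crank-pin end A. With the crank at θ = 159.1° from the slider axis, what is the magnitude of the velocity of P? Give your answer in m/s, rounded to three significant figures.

ω = 259.3 rad/s.  Crank-pin speed |V_A| = rω = 4.3308 m/s, perpendicular to OA.
Rod angle: sinφ = −(r/L) sinθ ⇒ φ = -5.444°; ω_rod = −rω cosθ/√(L²−r²sin²θ) = +64.716 rad/s.
V_P = V_A + ω_rod × AP, with AP = 0.0402 m along the rod.
Components: V_Px = −rω sinθ − a·ω_rod·sinφ = -1.2982 m/s;  V_Py = rω cosθ + a·ω_rod·cosφ = -1.456 m/s.
|V_P| = √(V_Px² + V_Py²) = 1.9507 m/s.

1.95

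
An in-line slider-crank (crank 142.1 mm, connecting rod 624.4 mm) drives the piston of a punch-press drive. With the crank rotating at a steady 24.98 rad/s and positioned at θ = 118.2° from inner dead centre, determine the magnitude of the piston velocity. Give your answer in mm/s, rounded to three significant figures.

2780

ω = 24.98 rad/s
For an in-line slider-crank, x = r cosθ + √(L² − r² sin²θ), so v = −rω sinθ·[1 + r cosθ/√(L² − r² sin²θ)].
With r = 0.1421 m, L = 0.6244 m, θ = 118.2°: √(L² − r² sin²θ) = 0.61171 m.
v = −0.1421·24.98·0.88130·[1 + 0.1421·-0.47255/0.61171] = -2.7849 m/s.
|v| = 2.7849 m/s = 2784.9 mm/s.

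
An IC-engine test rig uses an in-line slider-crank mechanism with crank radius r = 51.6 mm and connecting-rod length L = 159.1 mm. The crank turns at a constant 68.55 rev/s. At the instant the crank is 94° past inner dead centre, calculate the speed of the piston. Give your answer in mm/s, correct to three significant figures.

21600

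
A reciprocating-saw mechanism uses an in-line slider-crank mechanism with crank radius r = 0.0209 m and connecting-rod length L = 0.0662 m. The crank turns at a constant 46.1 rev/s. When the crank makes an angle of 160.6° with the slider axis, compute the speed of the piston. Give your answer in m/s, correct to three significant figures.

ω = 2π·46.1 = 289.7 rad/s
For an in-line slider-crank, x = r cosθ + √(L² − r² sin²θ), so v = −rω sinθ·[1 + r cosθ/√(L² − r² sin²θ)].
With r = 0.0209 m, L = 0.0662 m, θ = 160.6°: √(L² − r² sin²θ) = 0.065835 m.
v = −0.0209·289.7·0.33216·[1 + 0.0209·-0.94322/0.065835] = -1.4087 m/s.
|v| = 1.4087 m/s.

1.41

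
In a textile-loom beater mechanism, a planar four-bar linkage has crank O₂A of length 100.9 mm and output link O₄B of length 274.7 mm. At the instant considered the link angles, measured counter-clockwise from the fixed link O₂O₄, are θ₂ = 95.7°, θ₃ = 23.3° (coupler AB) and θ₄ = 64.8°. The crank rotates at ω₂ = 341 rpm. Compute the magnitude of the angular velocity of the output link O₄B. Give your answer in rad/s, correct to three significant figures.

18.9

ω₂ = 35.71 rad/s (from 341 rpm).
Differentiating the loop-closure r₂e^{iθ₂}+r₃e^{iθ₃}=r₁+r₄e^{iθ₄} gives r₂ω₂e^{iθ₂}+r₃ω₃e^{iθ₃}=r₄ω₄e^{iθ₄}.
Eliminating the other unknown: ω₄ = r₂ω₂ sin(θ₂−θ₃) / [r₄ sin(θ₄−θ₃)].
Numerator sine = +0.95319; denominator sine = +0.66262.
Result = 0.1009·35.71·(+0.95319) / (0.2747·(+0.66262)) = +18.868 rad/s; magnitude 18.868 rad/s.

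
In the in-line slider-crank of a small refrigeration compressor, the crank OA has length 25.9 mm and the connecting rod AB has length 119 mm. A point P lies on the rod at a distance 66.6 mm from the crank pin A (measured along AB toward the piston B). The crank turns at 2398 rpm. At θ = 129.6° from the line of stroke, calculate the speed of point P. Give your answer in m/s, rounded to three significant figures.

ω = 251.1 rad/s.  Crank-pin speed |V_A| = rω = 6.504 m/s, perpendicular to OA.
Rod angle: sinφ = −(r/L) sinθ ⇒ φ = -9.654°; ω_rod = −rω cosθ/√(L²−r²sin²θ) = +35.339 rad/s.
V_P = V_A + ω_rod × AP, with AP = 0.0666 m along the rod.
Components: V_Px = −rω sinθ − a·ω_rod·sinφ = -4.6167 m/s;  V_Py = rω cosθ + a·ω_rod·cosφ = -1.8255 m/s.
|V_P| = √(V_Px² + V_Py²) = 4.9645 m/s.

4.96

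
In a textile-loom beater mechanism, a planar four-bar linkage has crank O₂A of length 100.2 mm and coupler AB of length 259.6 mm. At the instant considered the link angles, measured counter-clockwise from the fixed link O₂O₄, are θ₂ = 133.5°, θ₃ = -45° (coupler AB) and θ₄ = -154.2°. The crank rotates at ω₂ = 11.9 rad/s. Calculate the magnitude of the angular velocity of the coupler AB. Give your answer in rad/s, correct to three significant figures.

4.63

ω₂ = 11.9 rad/s
Differentiating the loop-closure r₂e^{iθ₂}+r₃e^{iθ₃}=r₁+r₄e^{iθ₄} gives r₂ω₂e^{iθ₂}+r₃ω₃e^{iθ₃}=r₄ω₄e^{iθ₄}.
Eliminating the other unknown: ω₃ = r₂ω₂ sin(θ₄−θ₂) / [r₃ sin(θ₃−θ₄)].
Numerator sine = +0.95266; denominator sine = +0.94438.
Result = 0.1002·11.9·(+0.95266) / (0.2596·(+0.94438)) = +4.6334 rad/s; magnitude 4.6334 rad/s.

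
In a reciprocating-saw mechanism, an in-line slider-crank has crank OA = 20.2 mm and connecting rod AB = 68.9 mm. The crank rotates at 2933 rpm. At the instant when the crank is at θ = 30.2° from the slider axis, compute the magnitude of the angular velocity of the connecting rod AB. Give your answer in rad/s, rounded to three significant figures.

ω = 307.1 rad/s (converted from 2933 rpm).
The rod makes angle φ with the slider axis where L sinφ = r sinθ; differentiating, L cosφ·φ̇ = r ω cosθ.
L cosφ = √(L² − r² sin²θ) = 0.068147 m.
|ω_rod| = r ω |cosθ| / √(L² − r² sin²θ) = 0.0202·307.1·0.86427/0.068147 = 78.686 rad/s.

78.7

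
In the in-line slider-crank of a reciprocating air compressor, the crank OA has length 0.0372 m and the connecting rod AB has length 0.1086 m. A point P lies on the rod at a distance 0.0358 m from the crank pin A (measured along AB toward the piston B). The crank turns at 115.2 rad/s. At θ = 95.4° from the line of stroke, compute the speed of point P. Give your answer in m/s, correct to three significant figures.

ω = 115.2 rad/s.  Crank-pin speed |V_A| = rω = 4.2854 m/s, perpendicular to OA.
Rod angle: sinφ = −(r/L) sinθ ⇒ φ = -19.939°; ω_rod = −rω cosθ/√(L²−r²sin²θ) = +3.9504 rad/s.
V_P = V_A + ω_rod × AP, with AP = 0.0358 m along the rod.
Components: V_Px = −rω sinθ − a·ω_rod·sinφ = -4.2182 m/s;  V_Py = rω cosθ + a·ω_rod·cosφ = -0.27035 m/s.
|V_P| = √(V_Px² + V_Py²) = 4.2268 m/s.

4.23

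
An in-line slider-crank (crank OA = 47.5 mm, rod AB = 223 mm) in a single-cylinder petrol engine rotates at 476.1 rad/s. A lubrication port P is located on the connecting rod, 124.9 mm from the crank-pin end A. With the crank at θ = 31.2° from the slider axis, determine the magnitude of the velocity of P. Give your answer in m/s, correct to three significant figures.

15.5

ω = 476.1 rad/s.  Crank-pin speed |V_A| = rω = 22.615 m/s, perpendicular to OA.
Rod angle: sinφ = −(r/L) sinθ ⇒ φ = -6.335°; ω_rod = −rω cosθ/√(L²−r²sin²θ) = -87.277 rad/s.
V_P = V_A + ω_rod × AP, with AP = 0.1249 m along the rod.
Components: V_Px = −rω sinθ − a·ω_rod·sinφ = -12.918 m/s;  V_Py = rω cosθ + a·ω_rod·cosφ = +8.5096 m/s.
|V_P| = √(V_Px² + V_Py²) = 15.469 m/s.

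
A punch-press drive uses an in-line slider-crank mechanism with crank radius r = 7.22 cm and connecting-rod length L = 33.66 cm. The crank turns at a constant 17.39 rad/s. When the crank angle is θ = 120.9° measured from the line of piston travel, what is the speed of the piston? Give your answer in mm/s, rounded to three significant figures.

957

ω = 17.39 rad/s
For an in-line slider-crank, x = r cosθ + √(L² − r² sin²θ), so v = −rω sinθ·[1 + r cosθ/√(L² − r² sin²θ)].
With r = 0.0722 m, L = 0.3366 m, θ = 120.9°: √(L² − r² sin²θ) = 0.33085 m.
v = −0.0722·17.39·0.85806·[1 + 0.0722·-0.51354/0.33085] = -0.95661 m/s.
|v| = 0.95661 m/s = 956.61 mm/s.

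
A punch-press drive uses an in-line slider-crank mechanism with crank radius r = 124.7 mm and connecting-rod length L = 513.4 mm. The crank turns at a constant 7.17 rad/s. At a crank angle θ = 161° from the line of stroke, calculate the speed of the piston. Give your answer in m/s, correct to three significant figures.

ω = 7.17 rad/s
For an in-line slider-crank, x = r cosθ + √(L² − r² sin²θ), so v = −rω sinθ·[1 + r cosθ/√(L² − r² sin²θ)].
With r = 0.1247 m, L = 0.5134 m, θ = 161°: √(L² − r² sin²θ) = 0.51179 m.
v = −0.1247·7.17·0.32557·[1 + 0.1247·-0.94552/0.51179] = -0.22403 m/s.
|v| = 0.22403 m/s.

0.224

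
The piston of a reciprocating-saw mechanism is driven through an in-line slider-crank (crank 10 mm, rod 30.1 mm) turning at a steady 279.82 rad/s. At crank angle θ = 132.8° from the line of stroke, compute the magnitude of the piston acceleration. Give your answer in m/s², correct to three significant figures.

545

ω = 279.8 rad/s
x(θ) = r cosθ + √(L² − r² sin²θ); with ω constant, a = ω²·d²x/dθ².
d²x/dθ² = −r cosθ − r²(cos2θ)/√u − r⁴ sin²2θ/(4u^{3/2}),  u = L² − r² sin²θ = 0.000852174 m².
Substituting r = 0.01 m, L = 0.0301 m, θ = 132.8°: d²x/dθ² = +0.0069573 m.
a = ω²·d²x/dθ² = (279.8)²·(+0.0069573) = +544.75 m/s²;  |a| = 544.75 m/s².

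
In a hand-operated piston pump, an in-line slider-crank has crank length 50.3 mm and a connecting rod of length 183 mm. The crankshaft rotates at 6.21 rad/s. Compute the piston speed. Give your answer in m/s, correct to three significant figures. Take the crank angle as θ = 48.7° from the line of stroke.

ω = 6.21 rad/s
For an in-line slider-crank, x = r cosθ + √(L² − r² sin²θ), so v = −rω sinθ·[1 + r cosθ/√(L² − r² sin²θ)].
With r = 0.0503 m, L = 0.183 m, θ = 48.7°: √(L² − r² sin²θ) = 0.17906 m.
v = −0.0503·6.21·0.75126·[1 + 0.0503·0.66000/0.17906] = -0.27818 m/s.
|v| = 0.27818 m/s.

0.278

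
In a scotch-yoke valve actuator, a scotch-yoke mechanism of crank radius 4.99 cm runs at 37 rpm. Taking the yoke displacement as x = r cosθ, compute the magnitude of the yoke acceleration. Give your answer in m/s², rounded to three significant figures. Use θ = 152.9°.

0.667

ω = 3.875 rad/s (from 37 rpm).
x = r cosθ ⇒ ẍ = −rω² cosθ (ω constant).
|a| = rω²|cosθ| = 0.0499·(3.875)²·|cos 152.9°| = 0.66689 m/s².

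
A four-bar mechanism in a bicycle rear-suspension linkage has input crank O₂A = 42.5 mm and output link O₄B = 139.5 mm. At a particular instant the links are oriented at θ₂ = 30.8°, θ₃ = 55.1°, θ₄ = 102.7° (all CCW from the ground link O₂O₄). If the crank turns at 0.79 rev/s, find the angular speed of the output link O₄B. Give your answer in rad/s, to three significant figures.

0.843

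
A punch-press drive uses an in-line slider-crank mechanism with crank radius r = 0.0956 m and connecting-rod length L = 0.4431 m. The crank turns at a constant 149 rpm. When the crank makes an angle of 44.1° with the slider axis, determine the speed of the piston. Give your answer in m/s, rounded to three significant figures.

1.20

ω = 2π·149/60 = 15.6 rad/s
For an in-line slider-crank, x = r cosθ + √(L² − r² sin²θ), so v = −rω sinθ·[1 + r cosθ/√(L² − r² sin²θ)].
With r = 0.0956 m, L = 0.4431 m, θ = 44.1°: √(L² − r² sin²θ) = 0.43808 m.
v = −0.0956·15.6·0.69591·[1 + 0.0956·0.71813/0.43808] = -1.2008 m/s.
|v| = 1.2008 m/s.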